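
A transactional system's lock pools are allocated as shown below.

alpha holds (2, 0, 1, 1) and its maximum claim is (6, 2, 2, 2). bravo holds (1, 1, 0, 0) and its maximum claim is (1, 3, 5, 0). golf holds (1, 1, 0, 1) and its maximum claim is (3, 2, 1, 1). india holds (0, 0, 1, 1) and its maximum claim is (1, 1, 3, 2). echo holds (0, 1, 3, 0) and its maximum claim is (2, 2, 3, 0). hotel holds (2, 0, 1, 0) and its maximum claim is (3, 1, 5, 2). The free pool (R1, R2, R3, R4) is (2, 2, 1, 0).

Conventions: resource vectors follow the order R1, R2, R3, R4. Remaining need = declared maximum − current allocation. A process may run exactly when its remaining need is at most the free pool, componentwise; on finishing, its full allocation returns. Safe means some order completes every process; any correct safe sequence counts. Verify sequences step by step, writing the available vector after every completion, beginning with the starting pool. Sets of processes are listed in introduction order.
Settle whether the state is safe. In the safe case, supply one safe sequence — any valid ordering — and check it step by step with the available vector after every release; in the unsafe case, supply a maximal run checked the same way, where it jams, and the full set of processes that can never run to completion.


SAFE. One safe sequence: echo, golf, india, hotel, bravo, alpha.
Key observation: the order's first zero-slack moment is echo ((2, 1, 0, 0) needed, (2, 2, 1, 0) free — a requested resource with nothing to spare).
Check, step by step:
  pool = (2, 2, 1, 0)
  echo: need (2, 1, 0, 0) fits (2, 2, 1, 0); releases (0, 1, 3, 0), pool now (2, 3, 4, 0)
  golf: need (2, 1, 1, 0) fits (2, 3, 4, 0); releases (1, 1, 0, 1), pool now (3, 4, 4, 1)
  india: need (1, 1, 2, 1) fits (3, 4, 4, 1); releases (0, 0, 1, 1), pool now (3, 4, 5, 2)
  hotel: need (1, 1, 4, 2) fits (3, 4, 5, 2); releases (2, 0, 1, 0), pool now (5, 4, 6, 2)
  bravo: need (0, 2, 5, 0) fits (5, 4, 6, 2); releases (1, 1, 0, 0), pool now (6, 5, 6, 2)
  alpha: need (4, 2, 1, 1) fits (6, 5, 6, 2); releases (2, 0, 1, 1), pool now (8, 5, 7, 3)


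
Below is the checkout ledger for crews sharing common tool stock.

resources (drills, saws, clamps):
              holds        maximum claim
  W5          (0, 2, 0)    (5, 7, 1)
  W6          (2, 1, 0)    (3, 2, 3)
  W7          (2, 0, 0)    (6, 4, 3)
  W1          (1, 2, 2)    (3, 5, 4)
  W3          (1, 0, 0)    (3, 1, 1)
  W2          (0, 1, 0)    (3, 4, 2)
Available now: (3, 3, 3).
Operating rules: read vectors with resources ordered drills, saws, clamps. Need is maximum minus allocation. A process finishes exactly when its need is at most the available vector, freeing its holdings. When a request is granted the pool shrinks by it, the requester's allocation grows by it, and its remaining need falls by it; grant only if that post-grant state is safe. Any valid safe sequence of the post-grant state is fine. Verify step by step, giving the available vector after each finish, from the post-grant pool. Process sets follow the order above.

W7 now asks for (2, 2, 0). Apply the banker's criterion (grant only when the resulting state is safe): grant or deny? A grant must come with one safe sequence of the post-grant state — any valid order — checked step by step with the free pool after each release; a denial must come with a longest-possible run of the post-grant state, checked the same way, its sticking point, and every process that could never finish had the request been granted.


GRANT — the state after the grant stays safe, e.g. via W6, W7, W2, W1, W3, W5.
Key observation: (1, 1, 3) free after granting still covers W6 first, and each release covers the next.
Step-by-step check of the post-grant state:
  pool = (1, 1, 3)
  run W6 (needs (1, 1, 3), free (1, 1, 3)); after release of (2, 1, 0) the pool is (3, 2, 3)
  run W7 (needs (2, 2, 3), free (3, 2, 3)); after release of (4, 2, 0) the pool is (7, 4, 3)
  run W2 (needs (3, 3, 2), free (7, 4, 3)); after release of (0, 1, 0) the pool is (7, 5, 3)
  run W1 (needs (2, 3, 2), free (7, 5, 3)); after release of (1, 2, 2) the pool is (8, 7, 5)
  run W3 (needs (2, 1, 1), free (8, 7, 5)); after release of (1, 0, 0) the pool is (9, 7, 5)
  run W5 (needs (5, 5, 1), free (9, 7, 5)); after release of (0, 2, 0) the pool is (9, 9, 5)


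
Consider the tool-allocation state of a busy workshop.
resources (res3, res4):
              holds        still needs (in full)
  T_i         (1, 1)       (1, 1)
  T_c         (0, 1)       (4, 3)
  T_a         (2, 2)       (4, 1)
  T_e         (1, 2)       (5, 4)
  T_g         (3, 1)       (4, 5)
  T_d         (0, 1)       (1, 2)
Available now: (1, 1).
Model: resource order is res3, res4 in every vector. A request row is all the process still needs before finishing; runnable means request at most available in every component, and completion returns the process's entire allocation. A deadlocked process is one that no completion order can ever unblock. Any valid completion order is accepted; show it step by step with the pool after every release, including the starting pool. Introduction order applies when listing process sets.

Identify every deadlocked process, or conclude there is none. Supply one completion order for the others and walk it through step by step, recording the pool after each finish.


Deadlocked: T_c, T_a, T_e and T_g.
Key observation: even finishing T_i, T_d leaves just (2, 3) free — too little res3 for any of the remaining processes.
A valid finishing order for the others: T_i, T_d. Step-by-step check:
  pool = (1, 1)
  T_i: need (1, 1) fits (1, 1); releases (1, 1), pool now (2, 2)
  T_d: need (1, 2) fits (2, 2); releases (0, 1), pool now (2, 3)
None of the blocked processes ever fits:
  blocked: T_c wants (4, 3), pool (2, 3) — not enough res3
  blocked: T_a wants (4, 1), pool (2, 3) — not enough res3
  blocked: T_e wants (5, 4), pool (2, 3) — not enough res3 and res4
  blocked: T_g wants (4, 5), pool (2, 3) — not enough res3 and res4


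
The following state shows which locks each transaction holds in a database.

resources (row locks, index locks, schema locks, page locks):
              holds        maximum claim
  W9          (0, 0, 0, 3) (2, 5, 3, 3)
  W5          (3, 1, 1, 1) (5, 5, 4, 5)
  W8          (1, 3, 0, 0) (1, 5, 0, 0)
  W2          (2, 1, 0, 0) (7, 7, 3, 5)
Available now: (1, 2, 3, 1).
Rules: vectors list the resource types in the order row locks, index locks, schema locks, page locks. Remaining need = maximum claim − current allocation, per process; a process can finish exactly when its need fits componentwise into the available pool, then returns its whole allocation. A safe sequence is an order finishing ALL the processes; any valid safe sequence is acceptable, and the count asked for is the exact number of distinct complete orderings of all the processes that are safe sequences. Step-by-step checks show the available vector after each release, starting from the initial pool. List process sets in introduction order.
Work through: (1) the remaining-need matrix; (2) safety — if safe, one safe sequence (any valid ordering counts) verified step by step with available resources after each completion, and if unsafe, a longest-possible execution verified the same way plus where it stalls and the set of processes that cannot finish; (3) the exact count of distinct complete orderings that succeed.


(1) Remaining need (order row locks, index locks, schema locks, page locks):
  W9: (2, 5, 3, 0)
  W5: (2, 4, 3, 4)
  W8: (0, 2, 0, 0)
  W2: (5, 6, 3, 5)
(2) SAFE, for example via the order W8, W9, W5, W2.
Key observation: W8 marks the first exact bind of the order: its need (0, 2, 0, 0) fits the free (1, 2, 3, 1) with zero slack on a requested resource.
Step-by-step check:
  pool = (1, 2, 3, 1)
  W8: need (0, 2, 0, 0) fits (1, 2, 3, 1); releases (1, 3, 0, 0), pool now (2, 5, 3, 1)
  W9: need (2, 5, 3, 0) fits (2, 5, 3, 1); releases (0, 0, 0, 3), pool now (2, 5, 3, 4)
  W5: need (2, 4, 3, 4) fits (2, 5, 3, 4); releases (3, 1, 1, 1), pool now (5, 6, 4, 5)
  W2: need (5, 6, 3, 5) fits (5, 6, 4, 5); releases (2, 1, 0, 0), pool now (7, 7, 4, 5)
(3) Precisely 1 of the possible complete orderings is a safe sequence.


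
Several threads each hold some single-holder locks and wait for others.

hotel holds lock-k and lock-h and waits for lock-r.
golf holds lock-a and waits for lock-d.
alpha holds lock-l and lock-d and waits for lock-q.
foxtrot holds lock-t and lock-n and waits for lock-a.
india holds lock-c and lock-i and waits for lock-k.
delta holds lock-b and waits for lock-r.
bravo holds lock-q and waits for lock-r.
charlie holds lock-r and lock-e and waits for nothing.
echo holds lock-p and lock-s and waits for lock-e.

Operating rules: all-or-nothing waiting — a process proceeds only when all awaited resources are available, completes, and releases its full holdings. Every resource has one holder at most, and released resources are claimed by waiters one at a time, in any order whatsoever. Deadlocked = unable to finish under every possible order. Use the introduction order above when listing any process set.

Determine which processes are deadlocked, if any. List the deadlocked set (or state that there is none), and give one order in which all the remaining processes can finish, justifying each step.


Nothing here is deadlocked.
Key observation: every chain of waits terminates; starting from the processes that wait on nothing, all the rest unlock in turn.
A valid finishing order for the others: charlie, delta, bravo, alpha, golf, foxtrot, hotel, india, echo.
Check, step by step:
  charlie: no waits; runs immediately, freeing lock-r and lock-e
  delta waits on lock-r — all released -> runs and releases lock-b
  bravo waits on lock-r — all released -> runs and releases lock-q
  alpha waits on lock-q — all released -> runs and releases lock-l and lock-d
  golf waits on lock-d — all released -> runs and releases lock-a
  foxtrot waits on lock-a — all released -> runs and releases lock-t and lock-n
  hotel waits on lock-r — all released -> runs and releases lock-k and lock-h
  india waits on lock-k — all released -> runs and releases lock-c and lock-i
  echo waits on lock-e — all released -> runs and releases lock-p and lock-s


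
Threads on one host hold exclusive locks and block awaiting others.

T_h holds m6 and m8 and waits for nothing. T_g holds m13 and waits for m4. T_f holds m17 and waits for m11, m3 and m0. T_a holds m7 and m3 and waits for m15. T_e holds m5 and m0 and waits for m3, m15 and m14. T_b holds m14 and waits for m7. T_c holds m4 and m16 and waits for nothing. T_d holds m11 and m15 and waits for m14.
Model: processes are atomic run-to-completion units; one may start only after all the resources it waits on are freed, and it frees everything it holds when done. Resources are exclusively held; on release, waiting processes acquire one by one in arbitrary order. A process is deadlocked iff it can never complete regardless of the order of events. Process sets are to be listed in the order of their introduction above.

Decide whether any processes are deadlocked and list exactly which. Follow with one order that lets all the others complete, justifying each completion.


The deadlocked set is T_f, T_a, T_e, T_b and T_d.
Key observation: the knot is the closed ring of waits T_a -> T_d -> T_b -> T_a; T_f and T_e wait into the deadlock from upstream.
One completion order for the rest: T_c, T_g, T_h.
Step-by-step check:
  T_c waits on nothing -> runs at once and releases m4 and m16
  T_g: everything it awaited (m4) is free; runs, freeing m13
  T_h waits on nothing -> runs at once and releases m6 and m8


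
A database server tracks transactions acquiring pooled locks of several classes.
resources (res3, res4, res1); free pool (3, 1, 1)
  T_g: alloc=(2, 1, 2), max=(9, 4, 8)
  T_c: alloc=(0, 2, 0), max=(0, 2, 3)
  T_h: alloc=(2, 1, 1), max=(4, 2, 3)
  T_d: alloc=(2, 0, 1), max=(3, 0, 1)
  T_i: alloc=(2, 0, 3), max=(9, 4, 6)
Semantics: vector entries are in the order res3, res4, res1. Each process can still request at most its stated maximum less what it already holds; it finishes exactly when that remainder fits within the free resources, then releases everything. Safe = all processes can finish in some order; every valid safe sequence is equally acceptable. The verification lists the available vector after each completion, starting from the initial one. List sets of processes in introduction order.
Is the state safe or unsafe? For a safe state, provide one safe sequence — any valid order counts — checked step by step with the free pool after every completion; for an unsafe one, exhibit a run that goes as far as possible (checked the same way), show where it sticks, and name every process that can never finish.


SAFE — a valid safe sequence is T_d, T_h, T_c, T_i, T_g.
Key observation: reading the order forward, T_h is the first process whose need (2, 1, 2) meets the free pool (5, 1, 2) exactly on a resource it requests.
Check, step by step:
  pool = (3, 1, 1)
  T_d needs (1, 0, 0) <= (3, 1, 1) -> finishes; pool += (2, 0, 1) = (5, 1, 2)
  T_h needs (2, 1, 2) <= (5, 1, 2) -> finishes; pool += (2, 1, 1) = (7, 2, 3)
  T_c needs (0, 0, 3) <= (7, 2, 3) -> finishes; pool += (0, 2, 0) = (7, 4, 3)
  T_i needs (7, 4, 3) <= (7, 4, 3) -> finishes; pool += (2, 0, 3) = (9, 4, 6)
  T_g needs (7, 3, 6) <= (9, 4, 6) -> finishes; pool += (2, 1, 2) = (11, 5, 8)


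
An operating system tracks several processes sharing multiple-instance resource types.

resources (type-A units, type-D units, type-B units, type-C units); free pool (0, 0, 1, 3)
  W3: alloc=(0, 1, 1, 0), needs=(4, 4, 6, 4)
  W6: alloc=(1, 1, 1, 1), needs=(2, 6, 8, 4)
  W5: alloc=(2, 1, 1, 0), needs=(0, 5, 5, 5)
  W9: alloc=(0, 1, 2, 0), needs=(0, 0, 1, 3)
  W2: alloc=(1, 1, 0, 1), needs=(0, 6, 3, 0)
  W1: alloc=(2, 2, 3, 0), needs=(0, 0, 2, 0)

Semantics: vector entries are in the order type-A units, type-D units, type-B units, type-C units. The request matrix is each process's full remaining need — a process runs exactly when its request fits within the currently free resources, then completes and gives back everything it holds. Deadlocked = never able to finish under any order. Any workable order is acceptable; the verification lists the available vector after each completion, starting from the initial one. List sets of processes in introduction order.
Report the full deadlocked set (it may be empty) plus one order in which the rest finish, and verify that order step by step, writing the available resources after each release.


The deadlocked set is W3, W6, W5 and W2.
Key observation: type-D units is the bottleneck — with W9, W1 done the pool holds (2, 3, 6, 3), short of every remaining need.
One completion order for the rest: W9, W1. Step-by-step check:
  pool = (0, 0, 1, 3)
  W9: need (0, 0, 1, 3) fits (0, 0, 1, 3); releases (0, 1, 2, 0), pool now (0, 1, 3, 3)
  W1: need (0, 0, 2, 0) fits (0, 1, 3, 3); releases (2, 2, 3, 0), pool now (2, 3, 6, 3)
The blocked processes can never fit:
  W3 still needs (4, 4, 6, 4) but only (2, 3, 6, 3) is free — short on type-A units, type-D units and type-C units
  W6 still needs (2, 6, 8, 4) but only (2, 3, 6, 3) is free — short on type-D units, type-B units and type-C units
  W5 still needs (0, 5, 5, 5) but only (2, 3, 6, 3) is free — short on type-D units and type-C units
  W2 still needs (0, 6, 3, 0) but only (2, 3, 6, 3) is free — short on type-D units


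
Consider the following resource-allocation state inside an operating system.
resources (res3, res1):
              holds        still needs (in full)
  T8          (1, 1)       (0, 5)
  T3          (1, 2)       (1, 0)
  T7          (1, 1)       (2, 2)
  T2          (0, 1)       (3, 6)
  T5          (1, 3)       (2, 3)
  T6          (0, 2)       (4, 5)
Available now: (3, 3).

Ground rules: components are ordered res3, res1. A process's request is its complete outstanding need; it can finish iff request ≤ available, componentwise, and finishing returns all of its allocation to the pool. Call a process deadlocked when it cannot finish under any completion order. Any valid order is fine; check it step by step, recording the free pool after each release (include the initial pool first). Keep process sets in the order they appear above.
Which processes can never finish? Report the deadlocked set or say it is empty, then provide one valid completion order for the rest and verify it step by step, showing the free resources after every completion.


Nothing here is deadlocked.
Key observation: the pool covers T3 at once, and every later process fits after earlier releases.
A valid finishing order for the others: T3, T5, T8, T2, T7, T6. Step-by-step check:
  pool = (3, 3)
  T3: need (1, 0) fits (3, 3); releases (1, 2), pool now (4, 5)
  T5: need (2, 3) fits (4, 5); releases (1, 3), pool now (5, 8)
  T8: need (0, 5) fits (5, 8); releases (1, 1), pool now (6, 9)
  T2: need (3, 6) fits (6, 9); releases (0, 1), pool now (6, 10)
  T7: need (2, 2) fits (6, 10); releases (1, 1), pool now (7, 11)
  T6: need (4, 5) fits (7, 11); releases (0, 2), pool now (7, 13)


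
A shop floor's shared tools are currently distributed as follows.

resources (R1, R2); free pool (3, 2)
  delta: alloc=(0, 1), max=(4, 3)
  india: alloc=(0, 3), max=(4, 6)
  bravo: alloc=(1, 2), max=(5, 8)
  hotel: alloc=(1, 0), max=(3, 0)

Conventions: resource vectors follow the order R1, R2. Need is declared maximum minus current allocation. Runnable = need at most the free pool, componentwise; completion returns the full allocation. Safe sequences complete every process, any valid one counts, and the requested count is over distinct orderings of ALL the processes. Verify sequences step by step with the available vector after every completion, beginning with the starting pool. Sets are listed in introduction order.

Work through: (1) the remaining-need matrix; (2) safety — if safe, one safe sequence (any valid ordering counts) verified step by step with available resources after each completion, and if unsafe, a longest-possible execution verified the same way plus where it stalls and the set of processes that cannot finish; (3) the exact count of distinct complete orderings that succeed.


(1) Outstanding need per process (order R1, R2):
  delta: (4, 2)
  india: (4, 3)
  bravo: (4, 6)
  hotel: (2, 0)
(2) The state is SAFE; one workable sequence: hotel, delta, india, bravo.
Key observation: the first exact fit in this order is delta — it needs (4, 2) with (4, 2) free, meeting a requested resource to the last unit.
Verifying each step:
  pool = (3, 2)
  hotel: need (2, 0) fits (3, 2); releases (1, 0), pool now (4, 2)
  delta: need (4, 2) fits (4, 2); releases (0, 1), pool now (4, 3)
  india: need (4, 3) fits (4, 3); releases (0, 3), pool now (4, 6)
  bravo: need (4, 6) fits (4, 6); releases (1, 2), pool now (5, 8)
(3) Precisely 1 of the possible complete orderings is a safe sequence.


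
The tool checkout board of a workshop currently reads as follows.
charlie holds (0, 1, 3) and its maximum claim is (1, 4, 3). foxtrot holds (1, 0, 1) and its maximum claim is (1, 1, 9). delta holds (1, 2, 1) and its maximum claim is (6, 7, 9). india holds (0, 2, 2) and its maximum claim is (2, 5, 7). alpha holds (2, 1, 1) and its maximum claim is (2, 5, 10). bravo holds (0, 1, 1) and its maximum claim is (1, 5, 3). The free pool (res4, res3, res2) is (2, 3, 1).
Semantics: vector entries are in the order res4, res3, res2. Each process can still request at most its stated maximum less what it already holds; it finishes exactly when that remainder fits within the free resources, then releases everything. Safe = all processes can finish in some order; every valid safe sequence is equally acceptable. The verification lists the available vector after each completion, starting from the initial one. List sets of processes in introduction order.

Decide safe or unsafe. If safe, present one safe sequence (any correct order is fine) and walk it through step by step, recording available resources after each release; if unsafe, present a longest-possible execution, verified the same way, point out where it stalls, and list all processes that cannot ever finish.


The state is UNSAFE.
Key observation: res2 is the bottleneck — with charlie, bravo, india done the pool holds (2, 7, 7), short of every remaining need.
Going as far as possible: charlie, bravo, india; after that, nothing fits. Step-by-step check:
  pool = (2, 3, 1)
  run charlie (needs (1, 3, 0), free (2, 3, 1)); after release of (0, 1, 3) the pool is (2, 4, 4)
  run bravo (needs (1, 4, 2), free (2, 4, 4)); after release of (0, 1, 1) the pool is (2, 5, 5)
  run india (needs (2, 3, 5), free (2, 5, 5)); after release of (0, 2, 2) the pool is (2, 7, 7)
  foxtrot cannot run: need (0, 1, 8) vs free (2, 7, 7) (insufficient res2)
  delta cannot run: need (5, 5, 8) vs free (2, 7, 7) (insufficient res4 and res2)
  alpha cannot run: need (0, 4, 9) vs free (2, 7, 7) (insufficient res2)
Processes that can never finish: foxtrot, delta and alpha.


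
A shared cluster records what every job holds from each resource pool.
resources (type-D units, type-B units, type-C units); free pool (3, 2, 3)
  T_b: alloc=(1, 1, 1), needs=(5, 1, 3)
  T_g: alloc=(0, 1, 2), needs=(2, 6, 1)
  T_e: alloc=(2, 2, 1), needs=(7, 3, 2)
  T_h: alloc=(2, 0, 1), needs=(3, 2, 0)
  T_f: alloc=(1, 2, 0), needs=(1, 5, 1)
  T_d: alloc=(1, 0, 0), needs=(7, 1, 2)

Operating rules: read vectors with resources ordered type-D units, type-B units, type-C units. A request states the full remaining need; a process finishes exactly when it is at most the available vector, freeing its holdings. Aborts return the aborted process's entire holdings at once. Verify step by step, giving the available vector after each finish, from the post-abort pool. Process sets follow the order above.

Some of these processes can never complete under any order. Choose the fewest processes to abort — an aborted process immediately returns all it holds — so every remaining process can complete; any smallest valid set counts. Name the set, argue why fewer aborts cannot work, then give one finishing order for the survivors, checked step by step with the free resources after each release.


Abort T_f.
Key observation: before aborting T_f, T_e was permanently blocked — no order could ever run it; afterwards it completes at step 3.
No smaller set exists: with zero aborts the deadlock remains.
One survivor order: T_h, T_b, T_e, T_d, T_g. Verifying each step (post-abort pool first):
  pool = (4, 4, 3)
  run T_h (needs (3, 2, 0), free (4, 4, 3)); after release of (2, 0, 1) the pool is (6, 4, 4)
  run T_b (needs (5, 1, 3), free (6, 4, 4)); after release of (1, 1, 1) the pool is (7, 5, 5)
  run T_e (needs (7, 3, 2), free (7, 5, 5)); after release of (2, 2, 1) the pool is (9, 7, 6)
  run T_d (needs (7, 1, 2), free (9, 7, 6)); after release of (1, 0, 0) the pool is (10, 7, 6)
  run T_g (needs (2, 6, 1), free (10, 7, 6)); after release of (0, 1, 2) the pool is (10, 8, 8)


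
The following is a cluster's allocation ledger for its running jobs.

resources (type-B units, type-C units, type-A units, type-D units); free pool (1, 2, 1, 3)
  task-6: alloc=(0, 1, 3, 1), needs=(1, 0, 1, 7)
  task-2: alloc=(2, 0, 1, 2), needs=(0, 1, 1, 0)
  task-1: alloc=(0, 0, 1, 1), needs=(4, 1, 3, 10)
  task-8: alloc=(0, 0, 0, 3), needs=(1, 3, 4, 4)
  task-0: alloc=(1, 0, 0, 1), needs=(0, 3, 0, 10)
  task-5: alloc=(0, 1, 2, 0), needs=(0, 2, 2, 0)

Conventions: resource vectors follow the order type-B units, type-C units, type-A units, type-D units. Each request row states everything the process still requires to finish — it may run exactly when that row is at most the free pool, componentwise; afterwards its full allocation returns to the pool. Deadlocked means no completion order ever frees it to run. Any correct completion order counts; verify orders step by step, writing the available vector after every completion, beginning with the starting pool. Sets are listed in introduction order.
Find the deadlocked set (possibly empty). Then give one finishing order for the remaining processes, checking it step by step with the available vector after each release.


Deadlocked set: task-1 and task-0.
Key observation: even finishing task-2, task-5, task-8, task-6 leaves just (3, 4, 7, 9) free — too little type-D units for any of the remaining processes.
A valid finishing order for the others: task-2, task-5, task-8, task-6. Walking it through:
  pool = (1, 2, 1, 3)
  task-2: need (0, 1, 1, 0) fits (1, 2, 1, 3); releases (2, 0, 1, 2), pool now (3, 2, 2, 5)
  task-5: need (0, 2, 2, 0) fits (3, 2, 2, 5); releases (0, 1, 2, 0), pool now (3, 3, 4, 5)
  task-8: need (1, 3, 4, 4) fits (3, 3, 4, 5); releases (0, 0, 0, 3), pool now (3, 3, 4, 8)
  task-6: need (1, 0, 1, 7) fits (3, 3, 4, 8); releases (0, 1, 3, 1), pool now (3, 4, 7, 9)
The blocked processes can never fit:
  blocked: task-1 wants (4, 1, 3, 10), pool (3, 4, 7, 9) — not enough type-B units and type-D units
  blocked: task-0 wants (0, 3, 0, 10), pool (3, 4, 7, 9) — not enough type-D units


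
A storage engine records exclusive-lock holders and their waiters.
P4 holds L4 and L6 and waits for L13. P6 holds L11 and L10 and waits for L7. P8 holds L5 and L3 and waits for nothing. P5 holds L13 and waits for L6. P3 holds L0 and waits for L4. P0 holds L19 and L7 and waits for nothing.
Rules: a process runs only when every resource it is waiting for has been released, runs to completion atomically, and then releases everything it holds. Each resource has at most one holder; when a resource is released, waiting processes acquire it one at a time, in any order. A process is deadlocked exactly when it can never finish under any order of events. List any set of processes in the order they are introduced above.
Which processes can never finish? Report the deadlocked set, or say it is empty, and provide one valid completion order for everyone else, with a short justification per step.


The deadlocked set is P4, P5 and P3.
Key observation: the waits loop around P4 -> P5 -> P4 with no way out; P3 waits into the deadlock from upstream.
One completion order for the rest: P8, P0, P6.
Verifying each step:
  P8 waits on nothing -> runs at once and releases L5 and L3
  P0 waits on nothing -> runs at once and releases L19 and L7
  P6: everything it awaited (L7) is free; runs, freeing L11 and L10


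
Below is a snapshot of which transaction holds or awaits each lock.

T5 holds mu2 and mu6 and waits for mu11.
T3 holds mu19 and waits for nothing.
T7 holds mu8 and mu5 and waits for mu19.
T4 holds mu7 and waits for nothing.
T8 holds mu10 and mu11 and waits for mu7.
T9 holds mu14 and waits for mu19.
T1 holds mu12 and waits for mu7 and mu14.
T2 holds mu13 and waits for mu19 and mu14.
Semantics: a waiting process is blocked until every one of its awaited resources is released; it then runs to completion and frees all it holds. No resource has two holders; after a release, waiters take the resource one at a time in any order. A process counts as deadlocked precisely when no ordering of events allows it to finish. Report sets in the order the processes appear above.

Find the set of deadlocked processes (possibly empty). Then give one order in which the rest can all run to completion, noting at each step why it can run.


No process is deadlocked.
Key observation: the waits form no ring: some process can always run, and its releases unblock the others one by one.
A valid finishing order for the others: T4, T3, T8, T5, T9, T2, T7, T1.
Walking it through:
  T4 waits on nothing -> runs at once and releases mu7
  T3 waits on nothing -> runs at once and releases mu19
  run T8 (all its waits — mu7 — are resolved); releases mu10 and mu11
  run T5 (all its waits — mu11 — are resolved); releases mu2 and mu6
  run T9 (all its waits — mu19 — are resolved); releases mu14
  run T2 (all its waits — mu19 and mu14 — are resolved); releases mu13
  run T7 (all its waits — mu19 — are resolved); releases mu8 and mu5
  run T1 (all its waits — mu7 and mu14 — are resolved); releases mu12


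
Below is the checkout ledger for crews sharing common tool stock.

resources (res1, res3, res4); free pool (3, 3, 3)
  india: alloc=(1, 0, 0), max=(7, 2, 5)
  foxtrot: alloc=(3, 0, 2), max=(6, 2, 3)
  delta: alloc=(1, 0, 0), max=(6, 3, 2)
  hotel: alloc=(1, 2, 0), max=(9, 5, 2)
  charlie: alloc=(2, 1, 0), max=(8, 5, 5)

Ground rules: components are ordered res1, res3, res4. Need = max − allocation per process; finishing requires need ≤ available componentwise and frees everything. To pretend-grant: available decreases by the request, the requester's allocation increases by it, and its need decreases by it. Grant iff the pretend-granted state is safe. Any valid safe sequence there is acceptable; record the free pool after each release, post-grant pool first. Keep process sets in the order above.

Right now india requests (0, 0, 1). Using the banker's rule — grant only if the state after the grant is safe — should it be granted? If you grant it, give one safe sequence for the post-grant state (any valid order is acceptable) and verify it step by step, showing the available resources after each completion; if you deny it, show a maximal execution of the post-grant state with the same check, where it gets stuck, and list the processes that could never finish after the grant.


GRANT — the state after the grant stays safe, e.g. via foxtrot, delta, india, hotel, charlie.
Key observation: post-grant, (3, 3, 2) remains, and an order beginning with foxtrot completes everyone.
Check on the post-grant state, step by step:
  pool = (3, 3, 2)
  foxtrot needs (3, 2, 1) <= (3, 3, 2) -> finishes; pool += (3, 0, 2) = (6, 3, 4)
  delta needs (5, 3, 2) <= (6, 3, 4) -> finishes; pool += (1, 0, 0) = (7, 3, 4)
  india needs (6, 2, 4) <= (7, 3, 4) -> finishes; pool += (1, 0, 1) = (8, 3, 5)
  hotel needs (8, 3, 2) <= (8, 3, 5) -> finishes; pool += (1, 2, 0) = (9, 5, 5)
  charlie needs (6, 4, 5) <= (9, 5, 5) -> finishes; pool += (2, 1, 0) = (11, 6, 5)


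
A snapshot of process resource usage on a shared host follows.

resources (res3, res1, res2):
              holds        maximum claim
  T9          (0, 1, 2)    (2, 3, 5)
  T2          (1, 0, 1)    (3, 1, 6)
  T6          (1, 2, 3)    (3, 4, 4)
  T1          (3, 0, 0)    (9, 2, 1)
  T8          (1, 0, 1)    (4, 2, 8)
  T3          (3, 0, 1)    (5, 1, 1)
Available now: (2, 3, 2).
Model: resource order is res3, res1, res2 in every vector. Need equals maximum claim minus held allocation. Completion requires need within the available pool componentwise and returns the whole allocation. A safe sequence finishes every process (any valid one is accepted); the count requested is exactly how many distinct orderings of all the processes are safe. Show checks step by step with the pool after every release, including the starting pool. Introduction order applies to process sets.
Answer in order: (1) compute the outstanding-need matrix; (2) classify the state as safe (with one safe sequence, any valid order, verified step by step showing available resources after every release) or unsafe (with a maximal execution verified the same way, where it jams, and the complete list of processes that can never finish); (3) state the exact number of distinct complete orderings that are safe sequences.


(1) Outstanding need per process (order res3, res1, res2):
  T9: (2, 2, 3)
  T2: (2, 1, 5)
  T6: (2, 2, 1)
  T1: (6, 2, 1)
  T8: (3, 2, 7)
  T3: (2, 1, 0)
(2) SAFE — a valid safe sequence is T6, T9, T2, T3, T1, T8.
Key observation: T6 is the earliest step where a requested resource binds exactly: need (2, 2, 1), pool (2, 3, 2) at its turn.
Walking it through:
  pool = (2, 3, 2)
  T6 needs (2, 2, 1) <= (2, 3, 2) -> finishes; pool += (1, 2, 3) = (3, 5, 5)
  T9 needs (2, 2, 3) <= (3, 5, 5) -> finishes; pool += (0, 1, 2) = (3, 6, 7)
  T2 needs (2, 1, 5) <= (3, 6, 7) -> finishes; pool += (1, 0, 1) = (4, 6, 8)
  T3 needs (2, 1, 0) <= (4, 6, 8) -> finishes; pool += (3, 0, 1) = (7, 6, 9)
  T1 needs (6, 2, 1) <= (7, 6, 9) -> finishes; pool += (3, 0, 0) = (10, 6, 9)
  T8 needs (3, 2, 7) <= (10, 6, 9) -> finishes; pool += (1, 0, 1) = (11, 6, 10)
(3) Exactly 62 of the possible complete orderings are safe sequences.


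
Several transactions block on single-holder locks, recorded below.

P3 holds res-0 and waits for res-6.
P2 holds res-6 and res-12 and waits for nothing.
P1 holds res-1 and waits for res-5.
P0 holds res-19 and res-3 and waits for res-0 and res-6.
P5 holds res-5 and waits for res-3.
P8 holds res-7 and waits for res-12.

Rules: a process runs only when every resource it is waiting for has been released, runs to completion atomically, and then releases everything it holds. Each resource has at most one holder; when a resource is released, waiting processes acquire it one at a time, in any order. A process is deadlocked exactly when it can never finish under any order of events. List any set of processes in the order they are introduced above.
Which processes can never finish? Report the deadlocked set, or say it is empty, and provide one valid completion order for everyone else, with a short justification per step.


Nothing here is deadlocked.
Key observation: every chain of waits terminates; starting from the processes that wait on nothing, all the rest unlock in turn.
The rest can finish in the order P2, P3, P0, P5, P8, P1.
Step-by-step check:
  run P2 (it waits on nothing); releases res-6 and res-12
  P3 waits on res-6 — all released -> runs and releases res-0
  P0 waits on res-0 and res-6 — all released -> runs and releases res-19 and res-3
  P5 waits on res-3 — all released -> runs and releases res-5
  P8 waits on res-12 — all released -> runs and releases res-7
  P1 waits on res-5 — all released -> runs and releases res-1


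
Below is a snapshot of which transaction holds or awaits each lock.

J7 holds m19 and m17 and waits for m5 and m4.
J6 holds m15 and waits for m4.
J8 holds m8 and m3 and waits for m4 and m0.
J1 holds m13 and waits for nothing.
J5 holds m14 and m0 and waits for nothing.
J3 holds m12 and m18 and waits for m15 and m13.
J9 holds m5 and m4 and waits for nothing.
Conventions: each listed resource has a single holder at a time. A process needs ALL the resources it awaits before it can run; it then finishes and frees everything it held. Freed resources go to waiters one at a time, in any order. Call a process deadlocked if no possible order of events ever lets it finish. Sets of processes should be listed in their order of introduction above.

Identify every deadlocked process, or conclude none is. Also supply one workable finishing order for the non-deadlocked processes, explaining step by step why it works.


Nothing here is deadlocked.
Key observation: all waits point, directly or indirectly, at processes that can finish, so nothing is permanently blocked.
The rest can finish in the order J9, J5, J1, J6, J3, J8, J7.
Check, step by step:
  run J9 (it waits on nothing); releases m5 and m4
  run J5 (it waits on nothing); releases m14 and m0
  run J1 (it waits on nothing); releases m13
  J6 waits on m4 — all released -> runs and releases m15
  J3 waits on m15 and m13 — all released -> runs and releases m12 and m18
  J8 waits on m4 and m0 — all released -> runs and releases m8 and m3
  J7 waits on m5 and m4 — all released -> runs and releases m19 and m17


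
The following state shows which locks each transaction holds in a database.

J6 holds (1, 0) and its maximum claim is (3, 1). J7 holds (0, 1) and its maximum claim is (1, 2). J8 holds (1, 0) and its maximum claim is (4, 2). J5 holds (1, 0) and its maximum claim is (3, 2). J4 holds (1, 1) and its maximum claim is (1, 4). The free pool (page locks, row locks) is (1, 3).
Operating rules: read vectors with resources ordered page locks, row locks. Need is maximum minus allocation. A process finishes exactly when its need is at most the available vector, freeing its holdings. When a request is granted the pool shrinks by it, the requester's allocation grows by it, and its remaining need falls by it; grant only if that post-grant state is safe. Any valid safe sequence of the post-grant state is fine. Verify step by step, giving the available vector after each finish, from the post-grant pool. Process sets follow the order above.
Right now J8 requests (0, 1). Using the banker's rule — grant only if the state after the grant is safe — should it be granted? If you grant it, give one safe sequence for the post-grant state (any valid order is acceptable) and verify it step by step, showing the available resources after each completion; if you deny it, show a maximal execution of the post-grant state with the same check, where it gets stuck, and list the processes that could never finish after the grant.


GRANT — the state after the grant stays safe, e.g. via J7, J4, J6, J5, J8.
Key observation: post-grant, (1, 2) remains, and an order beginning with J7 completes everyone.
Verifying the post-grant state step by step:
  pool = (1, 2)
  run J7 (needs (1, 1), free (1, 2)); after release of (0, 1) the pool is (1, 3)
  run J4 (needs (0, 3), free (1, 3)); after release of (1, 1) the pool is (2, 4)
  run J6 (needs (2, 1), free (2, 4)); after release of (1, 0) the pool is (3, 4)
  run J5 (needs (2, 2), free (3, 4)); after release of (1, 0) the pool is (4, 4)
  run J8 (needs (3, 1), free (4, 4)); after release of (1, 1) the pool is (5, 5)


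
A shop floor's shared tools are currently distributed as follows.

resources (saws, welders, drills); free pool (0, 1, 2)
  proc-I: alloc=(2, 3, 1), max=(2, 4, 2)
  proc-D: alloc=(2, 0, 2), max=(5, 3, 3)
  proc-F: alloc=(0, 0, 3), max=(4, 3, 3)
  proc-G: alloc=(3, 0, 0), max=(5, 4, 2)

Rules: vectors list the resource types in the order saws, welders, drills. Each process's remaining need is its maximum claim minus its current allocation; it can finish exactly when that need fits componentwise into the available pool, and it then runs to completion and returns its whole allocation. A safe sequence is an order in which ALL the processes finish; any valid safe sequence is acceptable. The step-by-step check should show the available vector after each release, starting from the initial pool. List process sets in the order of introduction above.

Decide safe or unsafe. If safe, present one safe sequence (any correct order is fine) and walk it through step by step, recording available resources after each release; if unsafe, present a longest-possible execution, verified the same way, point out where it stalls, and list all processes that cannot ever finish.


SAFE. One safe sequence: proc-I, proc-G, proc-F, proc-D.
Key observation: the order's first zero-slack moment is proc-I ((0, 1, 1) needed, (0, 1, 2) free — a requested resource with nothing to spare).
Step-by-step check:
  pool = (0, 1, 2)
  proc-I needs (0, 1, 1) <= (0, 1, 2) -> finishes; pool += (2, 3, 1) = (2, 4, 3)
  proc-G needs (2, 4, 2) <= (2, 4, 3) -> finishes; pool += (3, 0, 0) = (5, 4, 3)
  proc-F needs (4, 3, 0) <= (5, 4, 3) -> finishes; pool += (0, 0, 3) = (5, 4, 6)
  proc-D needs (3, 3, 1) <= (5, 4, 6) -> finishes; pool += (2, 0, 2) = (7, 4, 8)


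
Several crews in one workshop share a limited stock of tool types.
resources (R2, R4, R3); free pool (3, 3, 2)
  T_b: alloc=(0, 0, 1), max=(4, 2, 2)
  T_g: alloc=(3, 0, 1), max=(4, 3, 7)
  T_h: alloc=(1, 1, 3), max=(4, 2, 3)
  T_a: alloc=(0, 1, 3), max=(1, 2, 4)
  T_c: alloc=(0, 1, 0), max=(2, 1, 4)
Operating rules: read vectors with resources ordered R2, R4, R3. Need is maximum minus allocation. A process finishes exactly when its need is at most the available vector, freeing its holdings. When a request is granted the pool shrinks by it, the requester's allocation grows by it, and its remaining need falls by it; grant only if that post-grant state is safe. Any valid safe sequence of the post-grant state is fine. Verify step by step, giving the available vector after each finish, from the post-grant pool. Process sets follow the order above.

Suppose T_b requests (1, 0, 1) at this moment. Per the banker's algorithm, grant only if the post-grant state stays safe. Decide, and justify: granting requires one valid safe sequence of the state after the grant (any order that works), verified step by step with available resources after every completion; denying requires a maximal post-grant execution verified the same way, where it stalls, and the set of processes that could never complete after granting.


DENY — the pretend-granted state is unsafe.
Key observation: after T_a, T_c the pool peaks at (2, 5, 4), and each blocked process is short somewhere: T_b on R2; T_g on R3; T_h on R2.
Pretend the grant happened; the run T_a, T_c goes as far as possible. Step-by-step check:
  pool = (2, 3, 1)
  T_a needs (1, 1, 1) <= (2, 3, 1) -> finishes; pool += (0, 1, 3) = (2, 4, 4)
  T_c needs (2, 0, 4) <= (2, 4, 4) -> finishes; pool += (0, 1, 0) = (2, 5, 4)
  blocked: T_b wants (3, 2, 0), pool (2, 5, 4) — not enough R2
  blocked: T_g wants (1, 3, 6), pool (2, 5, 4) — not enough R3
  blocked: T_h wants (3, 1, 0), pool (2, 5, 4) — not enough R2
Post-grant, the permanently blocked set is T_b, T_g and T_h.
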